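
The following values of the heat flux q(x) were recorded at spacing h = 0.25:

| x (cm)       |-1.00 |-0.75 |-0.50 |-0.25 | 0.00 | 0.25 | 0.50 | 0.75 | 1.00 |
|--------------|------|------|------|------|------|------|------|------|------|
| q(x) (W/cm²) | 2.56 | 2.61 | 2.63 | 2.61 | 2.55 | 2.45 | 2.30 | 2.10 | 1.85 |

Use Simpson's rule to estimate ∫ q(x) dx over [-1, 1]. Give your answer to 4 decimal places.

4.8708

h = 0.25, n = 8.
(h/3)·[y₀ + 4y₁ + 2y₂ + 4y₃ + 2y₄ + 4y₅ + 2y₆ + 4y₇ + y₈] = 0.083333·(58.45) = 4.8708.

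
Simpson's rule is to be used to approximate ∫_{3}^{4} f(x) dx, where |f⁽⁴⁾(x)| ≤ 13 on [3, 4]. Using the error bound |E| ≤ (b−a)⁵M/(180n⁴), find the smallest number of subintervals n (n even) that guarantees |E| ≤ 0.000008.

10

Need 13/(180n⁴) ≤ 0.000008.
n⁴ ≥ 13/(180·0.000008) = 9027.78 ⇒ n ≥ 9.7475, so the smallest even n is 10. (n must be even for Simpson's rule.)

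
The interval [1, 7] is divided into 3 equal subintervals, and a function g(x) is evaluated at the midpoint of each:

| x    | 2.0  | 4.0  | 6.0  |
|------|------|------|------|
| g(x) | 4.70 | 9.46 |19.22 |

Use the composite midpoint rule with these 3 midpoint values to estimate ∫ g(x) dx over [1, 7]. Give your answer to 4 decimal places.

h = 2, n = 3.
h·[y(m₁) + y(m₂) + y(m₃)] = 2·(33.38) = 66.7600.

66.7600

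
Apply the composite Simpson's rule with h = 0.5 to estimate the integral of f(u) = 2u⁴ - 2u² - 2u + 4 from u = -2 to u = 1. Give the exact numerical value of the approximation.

22.25

h = (1 − (-2))/6 = 0.5.
Nodes u₀,…,u₆ = -2, -1.5, -1, -0.5, 0, 0.5, 1.
f(u) = 2u⁴ - 2u² - 2u + 4: f₀=32, f₁=12.625, f₂=6, f₃=4.625, f₄=4, f₅=2.625, f₆=2.
(h/3)·[f₀ + 4f₁ + 2f₂ + 4f₃ + 2f₄ + 4f₅ + f₆] = 0.166667·(133.5) = 22.25.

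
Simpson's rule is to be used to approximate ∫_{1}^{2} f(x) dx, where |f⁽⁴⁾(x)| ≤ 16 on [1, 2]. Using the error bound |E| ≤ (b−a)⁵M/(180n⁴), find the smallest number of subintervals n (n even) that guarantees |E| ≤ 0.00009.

Need 16/(180n⁴) ≤ 0.00009.
n⁴ ≥ 16/(180·0.00009) = 987.654 ⇒ n ≥ 5.6060, so the smallest even n is 6. (n must be even for Simpson's rule.)

6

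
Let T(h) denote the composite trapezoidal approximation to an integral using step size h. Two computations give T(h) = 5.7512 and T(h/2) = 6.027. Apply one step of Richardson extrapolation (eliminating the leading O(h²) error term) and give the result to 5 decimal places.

R = (4·T(h/2) − T(h)) / 3 = (4·6.027 − 5.7512)/3 = (18.3568)/3 = 6.11893.

6.11893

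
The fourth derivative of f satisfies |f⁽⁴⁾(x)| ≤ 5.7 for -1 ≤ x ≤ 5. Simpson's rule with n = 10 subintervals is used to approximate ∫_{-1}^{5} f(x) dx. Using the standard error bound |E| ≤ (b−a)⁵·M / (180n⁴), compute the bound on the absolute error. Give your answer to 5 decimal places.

0.02462

|E| ≤ (6)⁵·5.7 / (180·10⁴) = 44323.2/1800000 = 0.02462.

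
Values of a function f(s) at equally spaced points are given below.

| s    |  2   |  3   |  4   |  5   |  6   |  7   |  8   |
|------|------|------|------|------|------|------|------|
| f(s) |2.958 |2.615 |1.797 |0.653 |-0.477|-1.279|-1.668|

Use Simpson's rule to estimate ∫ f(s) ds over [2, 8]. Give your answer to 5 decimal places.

3.96200

h = 1, n = 6.
(h/3)·[y₀ + 4y₁ + 2y₂ + 4y₃ + 2y₄ + 4y₅ + y₆] = 0.333333·(11.886) = 3.96200.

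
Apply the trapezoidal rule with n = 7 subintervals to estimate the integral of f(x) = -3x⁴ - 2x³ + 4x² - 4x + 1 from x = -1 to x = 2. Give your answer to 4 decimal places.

h = (2 − (-1))/7 = 0.428571.
Nodes x₀,…,x₇ = -1, -0.571429, -0.142857, 0.285714, 0.714286, 1.142857, 1.571429, 2.
f(x) = -3x⁴ - 2x³ + 4x² - 4x + 1: f₀=8, f₁=4.645148, f₂=1.657643, f₃=0.117035, f₄=-1.326114, f₅=-6.450229, f₆=-21.462724, f₇=-55.
(h/2)·[f₀ + 2f₁ + 2f₂ + 2f₃ + 2f₄ + 2f₅ + 2f₆ + f₇] = 0.214286·(-92.638484) = -19.8511.

-19.8511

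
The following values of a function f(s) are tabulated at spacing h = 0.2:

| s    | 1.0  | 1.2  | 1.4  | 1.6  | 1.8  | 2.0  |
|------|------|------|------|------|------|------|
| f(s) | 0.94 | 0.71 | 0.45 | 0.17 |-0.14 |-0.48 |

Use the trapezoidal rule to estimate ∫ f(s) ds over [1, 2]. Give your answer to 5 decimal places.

0.28400

h = 0.2, n = 5.
(h/2)·[y₀ + 2y₁ + 2y₂ + 2y₃ + 2y₄ + y₅] = 0.1·(2.84) = 0.28400.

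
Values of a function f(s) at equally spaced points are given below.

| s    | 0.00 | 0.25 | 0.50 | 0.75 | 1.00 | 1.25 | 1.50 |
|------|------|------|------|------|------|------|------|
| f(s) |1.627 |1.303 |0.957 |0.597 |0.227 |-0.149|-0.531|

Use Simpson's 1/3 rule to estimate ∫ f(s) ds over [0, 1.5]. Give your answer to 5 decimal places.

h = 0.25, n = 6.
(h/3)·[y₀ + 4y₁ + 2y₂ + 4y₃ + 2y₄ + 4y₅ + y₆] = 0.083333·(10.468) = 0.87233.

0.87233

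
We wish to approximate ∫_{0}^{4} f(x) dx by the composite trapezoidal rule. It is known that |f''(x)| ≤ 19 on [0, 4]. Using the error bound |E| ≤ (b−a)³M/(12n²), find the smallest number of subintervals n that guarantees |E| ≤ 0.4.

16

Need 1216/(12n²) ≤ 0.4.
n² ≥ 1216/(12·0.4) = 253.333 ⇒ n ≥ 15.9164, so the smallest n is 16.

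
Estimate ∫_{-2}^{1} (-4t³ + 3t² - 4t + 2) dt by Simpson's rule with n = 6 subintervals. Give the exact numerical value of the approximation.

36

h = (1 − (-2))/6 = 0.5.
Nodes t₀,…,t₆ = -2, -1.5, -1, -0.5, 0, 0.5, 1.
f(t) = -4t³ + 3t² - 4t + 2: f₀=54, f₁=28.25, f₂=13, f₃=5.25, f₄=2, f₅=0.25, f₆=-3.
(h/3)·[f₀ + 4f₁ + 2f₂ + 4f₃ + 2f₄ + 4f₅ + f₆] = 0.166667·(216) = 36.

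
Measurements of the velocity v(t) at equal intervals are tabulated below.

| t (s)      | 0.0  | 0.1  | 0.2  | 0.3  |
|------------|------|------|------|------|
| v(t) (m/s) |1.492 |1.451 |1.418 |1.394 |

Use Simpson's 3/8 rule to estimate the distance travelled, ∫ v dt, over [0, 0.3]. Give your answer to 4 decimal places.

h = 0.1, n = 3.
(3h/8)·[y₀ + 3y₁ + 3y₂ + y₃] = 0.0375·(11.493) = 0.4310.

0.4310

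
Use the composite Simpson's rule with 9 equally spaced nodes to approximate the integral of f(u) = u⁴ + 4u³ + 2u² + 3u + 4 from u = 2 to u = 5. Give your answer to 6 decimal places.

h = (5 − 2)/8 = 0.375.
Nodes u₀,…,u₈ = 2, 2.375, 2.75, 3.125, 3.5, 3.875, 4.25, 4.625, 5.
f(u) = u⁴ + 4u³ + 2u² + 3u + 4: f₀=66, f₁=107.808837890625, f₂=167.75390625, f₃=250.343994140625, f₄=360.5625, f₅=503.867431640625, f₆=686.19140625, f₇=913.941650390625, f₈=1194.
(h/3)·[f₀ + 4f₁ + 2f₂ + 4f₃ + 2f₄ + 4f₅ + 2f₆ + 4f₇ + f₈] = 0.125·(10792.86328125) = 1349.107910.

1349.107910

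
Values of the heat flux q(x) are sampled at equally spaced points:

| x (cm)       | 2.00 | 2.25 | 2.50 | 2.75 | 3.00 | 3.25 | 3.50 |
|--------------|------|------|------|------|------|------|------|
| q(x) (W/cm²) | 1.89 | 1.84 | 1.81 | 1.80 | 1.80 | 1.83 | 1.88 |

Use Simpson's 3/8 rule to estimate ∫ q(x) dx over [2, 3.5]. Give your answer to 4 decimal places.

2.7384

h = 0.25, n = 6.
(3h/8)·[y₀ + 3y₁ + 3y₂ + 2y₃ + 3y₄ + 3y₅ + y₆] = 0.09375·(29.21) = 2.7384.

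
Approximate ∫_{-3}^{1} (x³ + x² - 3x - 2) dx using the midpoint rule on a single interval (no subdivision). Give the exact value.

4

M = (b−a)·f(-1) = 4·(1) = 4.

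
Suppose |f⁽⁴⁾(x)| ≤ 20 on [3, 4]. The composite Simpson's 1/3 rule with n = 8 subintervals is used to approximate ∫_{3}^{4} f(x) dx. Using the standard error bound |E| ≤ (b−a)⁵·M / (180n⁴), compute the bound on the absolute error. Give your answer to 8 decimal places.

0.00002713

|E| ≤ (1)⁵·20 / (180·8⁴) = 20/737280 = 0.00002713.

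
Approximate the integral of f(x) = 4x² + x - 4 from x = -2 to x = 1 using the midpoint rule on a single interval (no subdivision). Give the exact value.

M = (b−a)·f(-0.5) = 3·(-3.5) = -10.5.

-10.5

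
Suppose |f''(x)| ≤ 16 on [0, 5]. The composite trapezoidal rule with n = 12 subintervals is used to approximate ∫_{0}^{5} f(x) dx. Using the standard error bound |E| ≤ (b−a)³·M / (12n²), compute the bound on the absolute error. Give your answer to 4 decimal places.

|E| ≤ (5)³·16 / (12·12²) = 2000/1728 = 1.1574.

1.1574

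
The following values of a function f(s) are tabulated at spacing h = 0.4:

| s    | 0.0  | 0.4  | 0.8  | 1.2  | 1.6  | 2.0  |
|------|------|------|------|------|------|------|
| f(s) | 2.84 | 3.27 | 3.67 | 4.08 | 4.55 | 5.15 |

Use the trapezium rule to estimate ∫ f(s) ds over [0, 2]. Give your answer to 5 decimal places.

h = 0.4, n = 5.
(h/2)·[y₀ + 2y₁ + 2y₂ + 2y₃ + 2y₄ + y₅] = 0.2·(39.13) = 7.82600.

7.82600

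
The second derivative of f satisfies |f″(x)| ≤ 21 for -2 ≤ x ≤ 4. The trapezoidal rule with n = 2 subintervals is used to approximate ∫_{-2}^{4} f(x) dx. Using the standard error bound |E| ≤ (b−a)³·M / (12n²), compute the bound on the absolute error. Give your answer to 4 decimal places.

94.5000

|E| ≤ (6)³·21 / (12·2²) = 4536/48 = 94.5000.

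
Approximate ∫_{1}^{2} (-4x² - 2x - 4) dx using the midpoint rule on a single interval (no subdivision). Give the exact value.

-16

M = (b−a)·f(1.5) = 1·(-16) = -16.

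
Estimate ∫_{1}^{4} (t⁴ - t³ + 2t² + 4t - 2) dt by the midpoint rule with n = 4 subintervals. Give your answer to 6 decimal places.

h = (4 − 1)/4 = 0.75.
Midpoints m₁,…,m₄ = 1.375, 2.125, 2.875, 3.625.
f(m₁)=8.256103515625, f(m₂)=26.326416015625, f(m₃)=70.588134765625, f(m₄)=163.822509765625.
h·[f(m₁) + f(m₂) + f(m₃) + f(m₄)] = 0.75·(268.9931640625) = 201.744873.

201.744873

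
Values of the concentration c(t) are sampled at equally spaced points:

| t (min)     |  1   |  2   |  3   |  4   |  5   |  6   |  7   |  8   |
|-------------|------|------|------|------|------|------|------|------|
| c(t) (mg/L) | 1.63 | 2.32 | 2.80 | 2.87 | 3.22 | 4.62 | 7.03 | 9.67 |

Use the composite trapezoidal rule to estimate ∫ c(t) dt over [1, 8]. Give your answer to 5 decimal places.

28.51000

h = 1, n = 7.
(h/2)·[y₀ + 2y₁ + 2y₂ + 2y₃ + 2y₄ + 2y₅ + 2y₆ + y₇] = 0.5·(57.02) = 28.51000.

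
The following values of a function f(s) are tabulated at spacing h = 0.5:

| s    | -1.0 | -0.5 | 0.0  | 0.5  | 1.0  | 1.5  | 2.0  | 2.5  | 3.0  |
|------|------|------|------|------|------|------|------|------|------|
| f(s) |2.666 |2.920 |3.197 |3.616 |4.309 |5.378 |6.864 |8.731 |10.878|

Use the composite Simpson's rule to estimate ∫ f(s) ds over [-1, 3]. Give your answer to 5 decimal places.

h = 0.5, n = 8.
(h/3)·[y₀ + 4y₁ + 2y₂ + 4y₃ + 2y₄ + 4y₅ + 2y₆ + 4y₇ + y₈] = 0.166667·(124.864) = 20.81067.

20.81067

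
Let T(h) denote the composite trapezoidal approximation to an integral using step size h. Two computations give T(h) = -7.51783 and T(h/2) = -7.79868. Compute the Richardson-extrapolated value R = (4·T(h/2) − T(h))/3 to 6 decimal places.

-7.892297

R = (4·T(h/2) − T(h)) / 3 = (4·(-7.79868) − (-7.51783))/3 = (-23.67689)/3 = -7.892297.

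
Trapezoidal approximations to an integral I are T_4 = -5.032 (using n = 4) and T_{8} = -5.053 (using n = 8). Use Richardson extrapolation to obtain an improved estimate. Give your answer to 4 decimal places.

R = (4·T_{8} − T_4) / 3 = (4·(-5.053) − (-5.032))/3 = (-15.180)/3 = -5.0600.

-5.0600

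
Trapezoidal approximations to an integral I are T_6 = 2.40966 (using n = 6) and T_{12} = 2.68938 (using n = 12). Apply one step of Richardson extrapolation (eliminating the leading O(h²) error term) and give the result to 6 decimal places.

R = (4·T_{12} − T_6) / 3 = (4·2.68938 − 2.40966)/3 = (8.34786)/3 = 2.782620.

2.782620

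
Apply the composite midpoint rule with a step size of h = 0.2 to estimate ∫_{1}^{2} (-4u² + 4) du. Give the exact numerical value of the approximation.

-5.32

h = (2 − 1)/5 = 0.2.
Midpoints m₁,…,m₅ = 1.1, 1.3, 1.5, 1.7, 1.9.
f(m₁)=-0.84, f(m₂)=-2.76, f(m₃)=-5, f(m₄)=-7.56, f(m₅)=-10.44.
h·[f(m₁) + f(m₂) + f(m₃) + f(m₄) + f(m₅)] = 0.2·(-26.6) = -5.32.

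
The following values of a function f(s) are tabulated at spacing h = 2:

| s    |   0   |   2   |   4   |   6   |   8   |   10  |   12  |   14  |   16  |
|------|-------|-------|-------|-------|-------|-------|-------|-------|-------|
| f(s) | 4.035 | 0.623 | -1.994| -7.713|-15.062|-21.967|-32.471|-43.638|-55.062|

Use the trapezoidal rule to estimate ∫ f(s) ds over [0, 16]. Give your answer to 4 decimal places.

h = 2, n = 8.
(h/2)·[y₀ + 2y₁ + 2y₂ + 2y₃ + 2y₄ + 2y₅ + 2y₆ + 2y₇ + y₈] = 1·(-295.471) = -295.4710.

-295.4710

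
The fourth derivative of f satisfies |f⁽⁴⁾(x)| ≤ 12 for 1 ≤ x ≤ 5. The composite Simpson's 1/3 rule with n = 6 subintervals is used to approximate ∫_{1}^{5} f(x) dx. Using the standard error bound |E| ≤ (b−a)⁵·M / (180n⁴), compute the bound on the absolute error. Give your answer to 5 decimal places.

|E| ≤ (4)⁵·12 / (180·6⁴) = 12288/233280 = 0.05267.

0.05267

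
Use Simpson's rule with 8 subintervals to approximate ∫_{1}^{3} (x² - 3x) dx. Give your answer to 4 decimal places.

-3.3333

h = (3 − 1)/8 = 0.25.
Nodes x₀,…,x₈ = 1, 1.25, 1.5, 1.75, 2, 2.25, 2.5, 2.75, 3.
f(x) = x² - 3x: f₀=-2, f₁=-2.1875, f₂=-2.25, f₃=-2.1875, f₄=-2, f₅=-1.6875, f₆=-1.25, f₇=-0.6875, f₈=0.
(h/3)·[f₀ + 4f₁ + 2f₂ + 4f₃ + 2f₄ + 4f₅ + 2f₆ + 4f₇ + f₈] = 0.083333·(-40) = -3.3333.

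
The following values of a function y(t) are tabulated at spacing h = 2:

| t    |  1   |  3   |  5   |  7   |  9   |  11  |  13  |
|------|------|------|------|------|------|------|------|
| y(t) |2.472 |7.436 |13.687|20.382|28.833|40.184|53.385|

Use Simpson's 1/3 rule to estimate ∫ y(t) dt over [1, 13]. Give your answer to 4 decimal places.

275.2700

h = 2, n = 6.
(h/3)·[y₀ + 4y₁ + 2y₂ + 4y₃ + 2y₄ + 4y₅ + y₆] = 0.666667·(412.905) = 275.2700.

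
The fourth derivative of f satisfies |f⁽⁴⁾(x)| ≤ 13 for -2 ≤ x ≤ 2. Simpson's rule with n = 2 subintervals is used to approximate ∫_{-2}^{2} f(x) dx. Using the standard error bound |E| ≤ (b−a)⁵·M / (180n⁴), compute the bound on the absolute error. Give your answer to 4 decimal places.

|E| ≤ (4)⁵·13 / (180·2⁴) = 13312/2880 = 4.6222.

4.6222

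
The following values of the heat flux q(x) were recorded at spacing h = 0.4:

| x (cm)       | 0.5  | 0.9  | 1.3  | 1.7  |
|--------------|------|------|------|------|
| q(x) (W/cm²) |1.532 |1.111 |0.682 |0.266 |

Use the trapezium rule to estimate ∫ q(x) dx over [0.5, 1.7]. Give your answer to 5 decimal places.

h = 0.4, n = 3.
(h/2)·[y₀ + 2y₁ + 2y₂ + y₃] = 0.2·(5.384) = 1.07680.

1.07680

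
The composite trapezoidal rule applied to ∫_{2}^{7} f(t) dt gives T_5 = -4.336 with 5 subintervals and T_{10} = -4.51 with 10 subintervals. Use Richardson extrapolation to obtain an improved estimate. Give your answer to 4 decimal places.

R = (4·T_{10} − T_5) / 3 = (4·(-4.51) − (-4.336))/3 = (-13.704)/3 = -4.5680.

-4.5680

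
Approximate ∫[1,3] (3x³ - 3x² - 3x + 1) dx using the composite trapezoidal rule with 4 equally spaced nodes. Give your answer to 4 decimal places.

26.2222

h = (3 − 1)/3 = 0.666667.
Nodes x₀,…,x₃ = 1, 1.666667, 2.333333, 3.
f(x) = 3x³ - 3x² - 3x + 1: f₀=-2, f₁=1.555556, f₂=15.777778, f₃=46.
(h/2)·[f₀ + 2f₁ + 2f₂ + f₃] = 0.333333·(78.666667) = 26.2222.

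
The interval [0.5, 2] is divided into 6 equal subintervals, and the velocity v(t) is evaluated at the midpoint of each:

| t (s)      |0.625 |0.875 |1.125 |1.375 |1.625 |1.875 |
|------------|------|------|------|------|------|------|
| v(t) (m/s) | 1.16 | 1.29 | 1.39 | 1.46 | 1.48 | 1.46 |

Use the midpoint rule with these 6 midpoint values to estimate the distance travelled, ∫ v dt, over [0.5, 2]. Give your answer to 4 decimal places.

2.0600

h = 0.25, n = 6.
h·[y(m₁) + y(m₂) + y(m₃) + y(m₄) + y(m₅) + y(m₆)] = 0.25·(8.24) = 2.0600.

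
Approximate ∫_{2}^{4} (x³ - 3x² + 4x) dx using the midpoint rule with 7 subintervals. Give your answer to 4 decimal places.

27.9184

h = (4 − 2)/7 = 0.285714.
Midpoints m₁,…,m₇ = 2.142857, 2.428571, 2.714286, 3, 3.285714, 3.571429, 3.857143.
f(m₁)=4.635569, f(m₂)=6.344023, f(m₃)=8.752187, f(m₄)=12, f(m₅)=16.227405, f(m₆)=21.574344, f(m₇)=28.180758.
h·[f(m₁) + f(m₂) + f(m₃) + f(m₄) + f(m₅) + f(m₆) + f(m₇)] = 0.285714·(97.714286) = 27.9184.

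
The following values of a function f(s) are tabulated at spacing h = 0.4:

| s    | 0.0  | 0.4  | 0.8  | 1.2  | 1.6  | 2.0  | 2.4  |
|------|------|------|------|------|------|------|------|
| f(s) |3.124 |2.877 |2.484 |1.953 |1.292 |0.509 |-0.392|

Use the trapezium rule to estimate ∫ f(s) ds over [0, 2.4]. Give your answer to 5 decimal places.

4.19240

h = 0.4, n = 6.
(h/2)·[y₀ + 2y₁ + 2y₂ + 2y₃ + 2y₄ + 2y₅ + y₆] = 0.2·(20.962) = 4.19240.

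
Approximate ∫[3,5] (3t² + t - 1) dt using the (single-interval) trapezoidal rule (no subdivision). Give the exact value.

108

T = (b−a)/2 · [f(3) + f(5)] = 1·[29 + 79] = 108.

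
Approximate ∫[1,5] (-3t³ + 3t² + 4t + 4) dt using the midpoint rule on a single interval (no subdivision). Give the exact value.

M = (b−a)·f(3) = 4·(-38) = -152.

-152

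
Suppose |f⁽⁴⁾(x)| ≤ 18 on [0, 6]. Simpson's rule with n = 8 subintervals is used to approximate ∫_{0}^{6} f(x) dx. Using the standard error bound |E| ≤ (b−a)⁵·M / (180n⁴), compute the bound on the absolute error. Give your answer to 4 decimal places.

|E| ≤ (6)⁵·18 / (180·8⁴) = 139968/737280 = 0.1898.

0.1898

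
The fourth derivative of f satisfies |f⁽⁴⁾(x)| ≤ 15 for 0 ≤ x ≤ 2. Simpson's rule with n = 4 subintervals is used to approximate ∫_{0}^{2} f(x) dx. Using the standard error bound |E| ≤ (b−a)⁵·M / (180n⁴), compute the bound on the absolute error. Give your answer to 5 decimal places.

0.01042

|E| ≤ (2)⁵·15 / (180·4⁴) = 480/46080 = 0.01042.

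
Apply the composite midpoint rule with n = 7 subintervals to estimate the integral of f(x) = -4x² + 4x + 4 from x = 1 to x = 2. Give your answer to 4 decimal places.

0.6735

h = (2 − 1)/7 = 0.142857.
Midpoints m₁,…,m₇ = 1.071429, 1.214286, 1.357143, 1.5, 1.642857, 1.785714, 1.928571.
f(m₁)=3.693878, f(m₂)=2.959184, f(m₃)=2.061224, f(m₄)=1, f(m₅)=-0.224490, f(m₆)=-1.612245, f(m₇)=-3.163265.
h·[f(m₁) + f(m₂) + f(m₃) + f(m₄) + f(m₅) + f(m₆) + f(m₇)] = 0.142857·(4.714286) = 0.6735.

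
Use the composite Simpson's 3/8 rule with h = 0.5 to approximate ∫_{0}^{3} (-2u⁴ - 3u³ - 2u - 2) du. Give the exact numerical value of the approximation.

h = (3 − 0)/6 = 0.5.
Nodes u₀,…,u₆ = 0, 0.5, 1, 1.5, 2, 2.5, 3.
f(u) = -2u⁴ - 3u³ - 2u - 2: f₀=-2, f₁=-3.5, f₂=-9, f₃=-25.25, f₄=-62, f₅=-132, f₆=-251.
(3h/8)·[f₀ + 3f₁ + 3f₂ + 2f₃ + 3f₄ + 3f₅ + f₆] = 0.1875·(-923) = -173.0625.

-173.0625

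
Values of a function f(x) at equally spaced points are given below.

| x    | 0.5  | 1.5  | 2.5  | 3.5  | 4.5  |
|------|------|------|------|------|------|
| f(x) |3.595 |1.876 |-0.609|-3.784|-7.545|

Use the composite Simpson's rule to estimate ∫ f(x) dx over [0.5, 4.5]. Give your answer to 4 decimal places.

-4.2667

h = 1, n = 4.
(h/3)·[y₀ + 4y₁ + 2y₂ + 4y₃ + y₄] = 0.333333·(-12.800) = -4.2667.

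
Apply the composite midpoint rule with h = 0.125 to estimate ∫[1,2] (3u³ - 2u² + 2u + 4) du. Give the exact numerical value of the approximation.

13.568359375

h = (2 − 1)/8 = 0.125.
Midpoints m₁,…,m₈ = 1.0625, 1.1875, 1.3125, 1.4375, 1.5625, 1.6875, 1.8125, 1.9375.
f(m₁)=7.465576171875, f(m₂)=8.578369140625, f(m₃)=9.962646484375, f(m₄)=11.653564453125, f(m₅)=13.686279296875, f(m₆)=16.095947265625, f(m₇)=18.917724609375, f(m₈)=22.186767578125.
h·[f(m₁) + f(m₂) + f(m₃) + f(m₄) + f(m₅) + f(m₆) + f(m₇) + f(m₈)] = 0.125·(108.546875) = 13.568359375.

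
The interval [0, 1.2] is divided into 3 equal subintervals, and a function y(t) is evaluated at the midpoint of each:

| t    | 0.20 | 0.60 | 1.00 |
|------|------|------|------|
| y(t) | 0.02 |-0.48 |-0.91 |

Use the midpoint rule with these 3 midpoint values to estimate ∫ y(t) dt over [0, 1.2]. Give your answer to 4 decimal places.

-0.5480

h = 0.4, n = 3.
h·[y(m₁) + y(m₂) + y(m₃)] = 0.4·(-1.37) = -0.5480.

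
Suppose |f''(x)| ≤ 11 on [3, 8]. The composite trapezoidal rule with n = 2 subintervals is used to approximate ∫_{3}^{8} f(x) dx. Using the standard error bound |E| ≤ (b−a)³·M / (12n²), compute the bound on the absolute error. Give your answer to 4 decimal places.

|E| ≤ (5)³·11 / (12·2²) = 1375/48 = 28.6458.

28.6458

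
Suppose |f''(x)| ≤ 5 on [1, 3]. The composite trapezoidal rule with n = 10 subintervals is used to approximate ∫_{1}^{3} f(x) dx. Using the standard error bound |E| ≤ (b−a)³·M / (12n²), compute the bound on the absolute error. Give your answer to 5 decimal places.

0.03333

|E| ≤ (2)³·5 / (12·10²) = 40/1200 = 0.03333.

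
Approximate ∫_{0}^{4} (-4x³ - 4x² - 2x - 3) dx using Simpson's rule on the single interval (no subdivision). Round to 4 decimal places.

-369.3333

S = (b−a)/6 · [f(0) + 4f(2) + f(4)] = 0.666667·[(-3) + 4·(-55) + (-331)] = -369.3333.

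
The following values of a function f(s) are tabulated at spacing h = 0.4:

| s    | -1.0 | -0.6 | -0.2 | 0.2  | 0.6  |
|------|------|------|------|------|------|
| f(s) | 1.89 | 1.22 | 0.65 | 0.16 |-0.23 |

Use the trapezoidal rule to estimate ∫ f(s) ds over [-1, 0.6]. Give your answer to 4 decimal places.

1.1440

h = 0.4, n = 4.
(h/2)·[y₀ + 2y₁ + 2y₂ + 2y₃ + y₄] = 0.2·(5.72) = 1.1440.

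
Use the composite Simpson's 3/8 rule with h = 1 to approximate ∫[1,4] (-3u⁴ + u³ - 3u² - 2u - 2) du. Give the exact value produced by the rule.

-636.75

h = (4 − 1)/3 = 1.
Nodes u₀,…,u₃ = 1, 2, 3, 4.
f(u) = -3u⁴ + u³ - 3u² - 2u - 2: f₀=-9, f₁=-58, f₂=-251, f₃=-762.
(3h/8)·[f₀ + 3f₁ + 3f₂ + f₃] = 0.375·(-1698) = -636.75.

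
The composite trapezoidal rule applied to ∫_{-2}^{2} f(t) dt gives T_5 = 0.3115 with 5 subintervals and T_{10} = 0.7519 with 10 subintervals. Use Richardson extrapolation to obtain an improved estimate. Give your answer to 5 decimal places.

0.89870

R = (4·T_{10} − T_5) / 3 = (4·0.7519 − 0.3115)/3 = (2.6961)/3 = 0.89870.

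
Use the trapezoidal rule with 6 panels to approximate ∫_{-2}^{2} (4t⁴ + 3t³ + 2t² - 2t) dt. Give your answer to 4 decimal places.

71.8354

h = (2 − (-2))/6 = 0.666667.
Nodes t₀,…,t₆ = -2, -1.333333, -0.666667, 0, 0.666667, 1.333333, 2.
f(t) = 4t⁴ + 3t³ + 2t² - 2t: f₀=52, f₁=11.753086, f₂=2.123457, f₃=0, f₄=1.234568, f₅=20.641975, f₆=92.
(h/2)·[f₀ + 2f₁ + 2f₂ + 2f₃ + 2f₄ + 2f₅ + f₆] = 0.333333·(215.506173) = 71.8354.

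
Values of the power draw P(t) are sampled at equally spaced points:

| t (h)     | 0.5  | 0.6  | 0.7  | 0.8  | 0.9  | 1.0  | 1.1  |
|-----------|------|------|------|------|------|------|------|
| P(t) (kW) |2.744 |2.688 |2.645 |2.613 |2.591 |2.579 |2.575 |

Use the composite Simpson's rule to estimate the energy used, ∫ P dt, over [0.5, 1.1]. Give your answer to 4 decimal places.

h = 0.1, n = 6.
(h/3)·[y₀ + 4y₁ + 2y₂ + 4y₃ + 2y₄ + 4y₅ + y₆] = 0.033333·(47.311) = 1.5770.

1.5770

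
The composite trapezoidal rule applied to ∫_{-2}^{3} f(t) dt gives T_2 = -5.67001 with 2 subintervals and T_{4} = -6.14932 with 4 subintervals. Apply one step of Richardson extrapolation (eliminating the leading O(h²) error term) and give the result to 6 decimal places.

-6.309090

R = (4·T_{4} − T_2) / 3 = (4·(-6.14932) − (-5.67001))/3 = (-18.92727)/3 = -6.309090.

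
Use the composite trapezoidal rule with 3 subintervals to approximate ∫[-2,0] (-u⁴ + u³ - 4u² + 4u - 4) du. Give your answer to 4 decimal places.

-39.2757

h = (0 − (-2))/3 = 0.666667.
Nodes u₀,…,u₃ = -2, -1.333333, -0.666667, 0.
f(u) = -u⁴ + u³ - 4u² + 4u - 4: f₀=-52, f₁=-21.975309, f₂=-8.938272, f₃=-4.
(h/2)·[f₀ + 2f₁ + 2f₂ + f₃] = 0.333333·(-117.827160) = -39.2757.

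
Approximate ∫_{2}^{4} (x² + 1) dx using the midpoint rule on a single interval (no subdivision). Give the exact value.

20

M = (b−a)·f(3) = 2·(10) = 20.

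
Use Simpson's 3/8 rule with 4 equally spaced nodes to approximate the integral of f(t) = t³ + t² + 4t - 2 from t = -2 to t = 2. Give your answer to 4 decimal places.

h = (2 − (-2))/3 = 1.333333.
Nodes t₀,…,t₃ = -2, -0.666667, 0.666667, 2.
f(t) = t³ + t² + 4t - 2: f₀=-14, f₁=-4.518519, f₂=1.407407, f₃=18.
(3h/8)·[f₀ + 3f₁ + 3f₂ + f₃] = 0.5·(-5.333333) = -2.6667.

-2.6667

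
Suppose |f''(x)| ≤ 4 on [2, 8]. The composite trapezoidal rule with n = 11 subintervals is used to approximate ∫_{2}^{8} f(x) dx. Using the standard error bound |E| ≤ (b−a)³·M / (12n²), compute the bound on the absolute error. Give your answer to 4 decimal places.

|E| ≤ (6)³·4 / (12·11²) = 864/1452 = 0.5950.

0.5950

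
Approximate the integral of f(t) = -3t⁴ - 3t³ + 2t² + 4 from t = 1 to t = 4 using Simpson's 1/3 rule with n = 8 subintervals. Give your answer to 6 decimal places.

-751.073730

h = (4 − 1)/8 = 0.375.
Nodes t₀,…,t₈ = 1, 1.375, 1.75, 2.125, 2.5, 2.875, 3.25, 3.625, 4.
f(t) = -3t⁴ - 3t³ + 2t² + 4: f₀=0, f₁=-10.740966796875, f₂=-34.08984375, f₃=-76.928466796875, f₄=-147.5625, f₅=-255.721435546875, f₆=-412.55859375, f₇=-630.651123046875, f₈=-924.
(h/3)·[f₀ + 4f₁ + 2f₂ + 4f₃ + 2f₄ + 4f₅ + 2f₆ + 4f₇ + f₈] = 0.125·(-6008.58984375) = -751.073730.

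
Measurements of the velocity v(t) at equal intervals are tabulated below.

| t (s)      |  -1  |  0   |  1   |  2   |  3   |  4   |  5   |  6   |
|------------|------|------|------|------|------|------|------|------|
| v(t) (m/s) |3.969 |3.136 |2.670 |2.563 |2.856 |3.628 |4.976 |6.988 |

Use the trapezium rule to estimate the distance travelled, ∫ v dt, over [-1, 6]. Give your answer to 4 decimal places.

h = 1, n = 7.
(h/2)·[y₀ + 2y₁ + 2y₂ + 2y₃ + 2y₄ + 2y₅ + 2y₆ + y₇] = 0.5·(50.615) = 25.3075.

25.3075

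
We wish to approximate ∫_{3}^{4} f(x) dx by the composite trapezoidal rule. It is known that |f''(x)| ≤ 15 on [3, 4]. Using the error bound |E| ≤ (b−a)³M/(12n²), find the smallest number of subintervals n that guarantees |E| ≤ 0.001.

36

Need 15/(12n²) ≤ 0.001.
n² ≥ 15/(12·0.001) = 1250 ⇒ n ≥ 35.3553, so the smallest n is 36.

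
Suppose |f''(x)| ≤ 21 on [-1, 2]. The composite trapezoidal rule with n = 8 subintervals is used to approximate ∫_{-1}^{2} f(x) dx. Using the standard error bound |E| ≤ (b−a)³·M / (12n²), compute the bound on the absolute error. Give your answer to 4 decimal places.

0.7383

|E| ≤ (3)³·21 / (12·8²) = 567/768 = 0.7383.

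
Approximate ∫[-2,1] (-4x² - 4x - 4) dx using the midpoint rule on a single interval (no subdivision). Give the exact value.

M = (b−a)·f(-0.5) = 3·(-3) = -9.

-9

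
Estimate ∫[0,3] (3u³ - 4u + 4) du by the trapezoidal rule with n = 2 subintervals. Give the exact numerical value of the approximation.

69.9375

h = (3 − 0)/2 = 1.5.
Nodes u₀,…,u₂ = 0, 1.5, 3.
f(u) = 3u³ - 4u + 4: f₀=4, f₁=8.125, f₂=73.
(h/2)·[f₀ + 2f₁ + f₂] = 0.75·(93.25) = 69.9375.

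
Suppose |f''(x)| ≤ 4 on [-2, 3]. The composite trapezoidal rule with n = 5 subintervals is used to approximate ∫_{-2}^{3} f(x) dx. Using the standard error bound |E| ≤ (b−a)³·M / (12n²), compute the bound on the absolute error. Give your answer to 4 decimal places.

1.6667

|E| ≤ (5)³·4 / (12·5²) = 500/300 = 1.6667.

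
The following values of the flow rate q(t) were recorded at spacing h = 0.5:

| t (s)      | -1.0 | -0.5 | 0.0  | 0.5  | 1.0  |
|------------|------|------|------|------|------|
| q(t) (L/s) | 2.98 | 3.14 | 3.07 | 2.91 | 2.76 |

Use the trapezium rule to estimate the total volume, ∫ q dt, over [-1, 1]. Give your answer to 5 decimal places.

h = 0.5, n = 4.
(h/2)·[y₀ + 2y₁ + 2y₂ + 2y₃ + y₄] = 0.25·(23.98) = 5.99500.

5.99500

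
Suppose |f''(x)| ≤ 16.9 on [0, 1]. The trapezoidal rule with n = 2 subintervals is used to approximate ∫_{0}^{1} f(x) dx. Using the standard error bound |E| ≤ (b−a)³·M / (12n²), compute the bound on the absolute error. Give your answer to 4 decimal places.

0.3521

|E| ≤ (1)³·16.9 / (12·2²) = 16.9/48 = 0.3521.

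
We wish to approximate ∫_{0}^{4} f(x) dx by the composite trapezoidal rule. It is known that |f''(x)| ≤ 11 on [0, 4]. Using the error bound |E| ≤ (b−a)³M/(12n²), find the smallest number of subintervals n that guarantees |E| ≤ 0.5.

Need 704/(12n²) ≤ 0.5.
n² ≥ 704/(12·0.5) = 117.333 ⇒ n ≥ 10.8321, so the smallest n is 11.

11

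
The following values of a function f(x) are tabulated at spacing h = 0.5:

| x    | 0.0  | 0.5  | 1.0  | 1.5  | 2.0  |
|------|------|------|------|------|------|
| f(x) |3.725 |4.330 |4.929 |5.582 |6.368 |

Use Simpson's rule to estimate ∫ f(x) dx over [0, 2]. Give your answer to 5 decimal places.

9.93317

h = 0.5, n = 4.
(h/3)·[y₀ + 4y₁ + 2y₂ + 4y₃ + y₄] = 0.166667·(59.599) = 9.93317.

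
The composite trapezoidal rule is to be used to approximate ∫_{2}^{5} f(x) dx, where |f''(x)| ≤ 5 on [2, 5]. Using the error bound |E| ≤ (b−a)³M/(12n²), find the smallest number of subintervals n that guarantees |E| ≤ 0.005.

Need 135/(12n²) ≤ 0.005.
n² ≥ 135/(12·0.005) = 2250 ⇒ n ≥ 47.4342, so the smallest n is 48.

48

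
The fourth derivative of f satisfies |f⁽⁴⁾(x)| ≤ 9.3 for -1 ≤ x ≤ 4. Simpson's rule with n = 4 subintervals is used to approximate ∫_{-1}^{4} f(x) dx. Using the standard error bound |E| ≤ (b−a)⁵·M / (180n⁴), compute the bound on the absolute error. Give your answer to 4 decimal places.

|E| ≤ (5)⁵·9.3 / (180·4⁴) = 29062.5/46080 = 0.6307.

0.6307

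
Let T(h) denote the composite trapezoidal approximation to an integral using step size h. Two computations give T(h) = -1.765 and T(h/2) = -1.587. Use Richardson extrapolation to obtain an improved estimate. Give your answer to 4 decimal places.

-1.5277

R = (4·T(h/2) − T(h)) / 3 = (4·(-1.587) − (-1.765))/3 = (-4.583)/3 = -1.5277.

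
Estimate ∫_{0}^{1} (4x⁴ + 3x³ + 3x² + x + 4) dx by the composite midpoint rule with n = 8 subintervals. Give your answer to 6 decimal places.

7.029846

h = (1 − 0)/8 = 0.125.
Midpoints m₁,…,m₈ = 0.0625, 0.1875, 0.3125, 0.4375, 0.5625, 0.6875, 0.8125, 0.9375.
f(m₁)=4.07501220703125, f(m₂)=4.31768798828125, f(m₃)=4.73516845703125, f(m₄)=5.40948486328125, f(m₅)=6.44610595703125, f(m₆)=7.97393798828125, f(m₇)=10.14532470703125, f(m₈)=13.13604736328125.
h·[f(m₁) + f(m₂) + f(m₃) + f(m₄) + f(m₅) + f(m₆) + f(m₇) + f(m₈)] = 0.125·(56.23876953125) = 7.029846.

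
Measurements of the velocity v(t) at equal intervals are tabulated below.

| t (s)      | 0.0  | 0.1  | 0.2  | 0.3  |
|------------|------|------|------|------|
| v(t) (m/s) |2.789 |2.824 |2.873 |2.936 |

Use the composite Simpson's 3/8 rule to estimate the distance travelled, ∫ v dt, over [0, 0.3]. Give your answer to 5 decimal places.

h = 0.1, n = 3.
(3h/8)·[y₀ + 3y₁ + 3y₂ + y₃] = 0.0375·(22.816) = 0.85560.

0.85560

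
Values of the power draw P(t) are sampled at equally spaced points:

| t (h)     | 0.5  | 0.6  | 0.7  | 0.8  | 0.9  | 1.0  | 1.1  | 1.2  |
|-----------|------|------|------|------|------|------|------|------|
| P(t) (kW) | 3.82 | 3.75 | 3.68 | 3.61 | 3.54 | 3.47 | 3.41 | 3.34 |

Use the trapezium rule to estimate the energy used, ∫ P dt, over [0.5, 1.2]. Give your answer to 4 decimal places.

2.5040

h = 0.1, n = 7.
(h/2)·[y₀ + 2y₁ + 2y₂ + 2y₃ + 2y₄ + 2y₅ + 2y₆ + y₇] = 0.05·(50.08) = 2.5040.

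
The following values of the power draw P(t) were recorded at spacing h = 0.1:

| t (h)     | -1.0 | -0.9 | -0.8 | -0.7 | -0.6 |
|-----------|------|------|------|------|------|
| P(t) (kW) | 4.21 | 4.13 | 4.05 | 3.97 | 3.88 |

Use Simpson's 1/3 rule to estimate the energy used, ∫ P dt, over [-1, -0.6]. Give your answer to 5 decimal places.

1.61967

h = 0.1, n = 4.
(h/3)·[y₀ + 4y₁ + 2y₂ + 4y₃ + y₄] = 0.033333·(48.59) = 1.61967.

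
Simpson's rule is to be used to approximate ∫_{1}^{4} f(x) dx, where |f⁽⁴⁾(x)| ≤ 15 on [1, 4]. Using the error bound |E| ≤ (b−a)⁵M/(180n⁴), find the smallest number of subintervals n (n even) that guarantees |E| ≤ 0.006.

8

Need 3645/(180n⁴) ≤ 0.006.
n⁴ ≥ 3645/(180·0.006) = 3375 ⇒ n ≥ 7.6220, so the smallest even n is 8. (n must be even for Simpson's rule.)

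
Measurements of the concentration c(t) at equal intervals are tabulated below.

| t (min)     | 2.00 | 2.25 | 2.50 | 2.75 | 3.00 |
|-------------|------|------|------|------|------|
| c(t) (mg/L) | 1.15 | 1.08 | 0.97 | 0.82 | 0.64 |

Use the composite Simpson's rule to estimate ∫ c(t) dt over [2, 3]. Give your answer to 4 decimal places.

0.9442

h = 0.25, n = 4.
(h/3)·[y₀ + 4y₁ + 2y₂ + 4y₃ + y₄] = 0.083333·(11.33) = 0.9442.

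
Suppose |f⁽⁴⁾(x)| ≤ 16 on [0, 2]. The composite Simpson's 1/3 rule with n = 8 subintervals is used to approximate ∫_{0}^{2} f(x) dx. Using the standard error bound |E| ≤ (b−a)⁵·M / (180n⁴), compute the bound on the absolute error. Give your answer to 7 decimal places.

0.0006944

|E| ≤ (2)⁵·16 / (180·8⁴) = 512/737280 = 0.0006944.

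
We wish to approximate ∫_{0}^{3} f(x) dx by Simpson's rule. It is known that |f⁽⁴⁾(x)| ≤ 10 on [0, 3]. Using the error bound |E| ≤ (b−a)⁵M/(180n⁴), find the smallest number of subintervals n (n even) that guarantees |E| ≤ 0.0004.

Need 2430/(180n⁴) ≤ 0.0004.
n⁴ ≥ 2430/(180·0.0004) = 33750 ⇒ n ≥ 13.5540, so the smallest even n is 14. (n must be even for Simpson's rule.)

14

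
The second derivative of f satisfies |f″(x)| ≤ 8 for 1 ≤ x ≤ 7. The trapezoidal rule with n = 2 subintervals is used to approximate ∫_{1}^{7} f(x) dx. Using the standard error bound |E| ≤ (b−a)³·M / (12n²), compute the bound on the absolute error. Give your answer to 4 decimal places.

|E| ≤ (6)³·8 / (12·2²) = 1728/48 = 36.0000.

36.0000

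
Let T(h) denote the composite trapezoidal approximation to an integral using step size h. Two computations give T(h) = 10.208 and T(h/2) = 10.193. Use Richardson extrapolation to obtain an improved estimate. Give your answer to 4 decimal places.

R = (4·T(h/2) − T(h)) / 3 = (4·10.193 − 10.208)/3 = (30.564)/3 = 10.1880.

10.1880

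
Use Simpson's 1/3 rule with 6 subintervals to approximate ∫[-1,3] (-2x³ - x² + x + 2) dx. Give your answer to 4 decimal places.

h = (3 − (-1))/6 = 0.666667.
Nodes x₀,…,x₆ = -1, -0.333333, 0.333333, 1, 1.666667, 2.333333, 3.
f(x) = -2x³ - x² + x + 2: f₀=2, f₁=1.629630, f₂=2.148148, f₃=0, f₄=-8.370370, f₅=-26.518519, f₆=-58.
(h/3)·[f₀ + 4f₁ + 2f₂ + 4f₃ + 2f₄ + 4f₅ + f₆] = 0.222222·(-168) = -37.3333.

-37.3333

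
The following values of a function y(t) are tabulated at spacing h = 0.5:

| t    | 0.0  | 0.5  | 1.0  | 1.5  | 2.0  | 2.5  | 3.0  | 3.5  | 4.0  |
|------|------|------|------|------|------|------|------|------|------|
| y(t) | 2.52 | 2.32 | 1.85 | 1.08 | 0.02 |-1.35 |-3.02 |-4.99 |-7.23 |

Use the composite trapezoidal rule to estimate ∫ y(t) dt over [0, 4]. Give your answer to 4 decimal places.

h = 0.5, n = 8.
(h/2)·[y₀ + 2y₁ + 2y₂ + 2y₃ + 2y₄ + 2y₅ + 2y₆ + 2y₇ + y₈] = 0.25·(-12.89) = -3.2225.

-3.2225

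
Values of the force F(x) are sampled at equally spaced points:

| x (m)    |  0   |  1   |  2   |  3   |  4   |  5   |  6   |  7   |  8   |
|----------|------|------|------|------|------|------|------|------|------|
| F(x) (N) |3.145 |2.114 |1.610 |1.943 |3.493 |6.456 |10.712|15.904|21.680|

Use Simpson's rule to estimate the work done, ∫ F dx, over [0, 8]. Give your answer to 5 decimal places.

54.04100

h = 1, n = 8.
(h/3)·[y₀ + 4y₁ + 2y₂ + 4y₃ + 2y₄ + 4y₅ + 2y₆ + 4y₇ + y₈] = 0.333333·(162.123) = 54.04100.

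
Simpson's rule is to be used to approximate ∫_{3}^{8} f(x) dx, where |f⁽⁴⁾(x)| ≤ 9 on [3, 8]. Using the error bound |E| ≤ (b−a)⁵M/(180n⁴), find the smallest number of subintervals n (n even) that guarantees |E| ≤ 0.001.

20

Need 28125/(180n⁴) ≤ 0.001.
n⁴ ≥ 28125/(180·0.001) = 156250 ⇒ n ≥ 19.8818, so the smallest even n is 20. (n must be even for Simpson's rule.)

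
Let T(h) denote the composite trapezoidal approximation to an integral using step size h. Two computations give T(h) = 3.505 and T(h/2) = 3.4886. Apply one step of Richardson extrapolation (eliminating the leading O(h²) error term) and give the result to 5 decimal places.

R = (4·T(h/2) − T(h)) / 3 = (4·3.4886 − 3.505)/3 = (10.4494)/3 = 3.48313.

3.48313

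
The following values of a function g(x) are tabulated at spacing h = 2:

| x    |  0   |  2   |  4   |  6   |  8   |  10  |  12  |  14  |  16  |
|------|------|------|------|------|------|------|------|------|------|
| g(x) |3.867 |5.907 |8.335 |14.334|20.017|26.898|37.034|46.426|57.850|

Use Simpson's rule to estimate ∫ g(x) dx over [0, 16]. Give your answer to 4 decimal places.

377.8327

h = 2, n = 8.
(h/3)·[y₀ + 4y₁ + 2y₂ + 4y₃ + 2y₄ + 4y₅ + 2y₆ + 4y₇ + y₈] = 0.666667·(566.749) = 377.8327.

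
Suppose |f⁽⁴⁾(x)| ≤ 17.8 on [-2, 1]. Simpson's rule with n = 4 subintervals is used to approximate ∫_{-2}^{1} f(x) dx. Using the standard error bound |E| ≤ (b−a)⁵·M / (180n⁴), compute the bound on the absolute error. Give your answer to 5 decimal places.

0.09387

|E| ≤ (3)⁵·17.8 / (180·4⁴) = 4325.4/46080 = 0.09387.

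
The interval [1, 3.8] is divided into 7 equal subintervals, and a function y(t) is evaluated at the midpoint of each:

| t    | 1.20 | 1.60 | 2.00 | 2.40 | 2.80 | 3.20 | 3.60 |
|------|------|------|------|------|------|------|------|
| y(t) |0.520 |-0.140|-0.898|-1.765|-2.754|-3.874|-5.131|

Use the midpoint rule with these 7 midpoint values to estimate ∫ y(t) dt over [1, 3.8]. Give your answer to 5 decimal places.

-5.61680

h = 0.4, n = 7.
h·[y(m₁) + y(m₂) + y(m₃) + y(m₄) + y(m₅) + y(m₆) + y(m₇)] = 0.4·(-14.042) = -5.61680.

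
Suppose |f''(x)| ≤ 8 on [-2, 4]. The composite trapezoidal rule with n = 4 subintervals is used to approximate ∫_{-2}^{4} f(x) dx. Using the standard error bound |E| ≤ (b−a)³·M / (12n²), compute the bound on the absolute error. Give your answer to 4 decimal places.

|E| ≤ (6)³·8 / (12·4²) = 1728/192 = 9.0000.

9.0000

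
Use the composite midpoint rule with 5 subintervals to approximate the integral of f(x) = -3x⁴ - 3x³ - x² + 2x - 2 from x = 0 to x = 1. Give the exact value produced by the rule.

h = (1 − 0)/5 = 0.2.
Midpoints m₁,…,m₅ = 0.1, 0.3, 0.5, 0.7, 0.9.
f(m₁)=-1.8133, f(m₂)=-1.5953, f(m₃)=-1.8125, f(m₄)=-2.8393, f(m₅)=-5.1653.
h·[f(m₁) + f(m₂) + f(m₃) + f(m₄) + f(m₅)] = 0.2·(-13.2257) = -2.64514.

-2.64514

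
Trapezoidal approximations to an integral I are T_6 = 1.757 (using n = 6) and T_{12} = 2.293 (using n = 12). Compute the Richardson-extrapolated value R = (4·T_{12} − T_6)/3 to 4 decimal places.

R = (4·T_{12} − T_6) / 3 = (4·2.293 − 1.757)/3 = (7.415)/3 = 2.4717.

2.4717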